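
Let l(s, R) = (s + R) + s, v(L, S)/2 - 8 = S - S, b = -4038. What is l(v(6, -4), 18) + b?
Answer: -3988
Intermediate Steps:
v(L, S) = 16 (v(L, S) = 16 + 2*(S - S) = 16 + 2*0 = 16 + 0 = 16)
l(s, R) = R + 2*s (l(s, R) = (R + s) + s = R + 2*s)
l(v(6, -4), 18) + b = (18 + 2*16) - 4038 = (18 + 32) - 4038 = 50 - 4038 = -3988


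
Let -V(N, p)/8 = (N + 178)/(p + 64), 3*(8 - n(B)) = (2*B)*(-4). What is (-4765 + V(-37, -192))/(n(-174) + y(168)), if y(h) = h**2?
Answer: -76099/444288 ≈ -0.17128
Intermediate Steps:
n(B) = 8 + 8*B/3 (n(B) = 8 - 2*B*(-4)/3 = 8 - (-8)*B/3 = 8 + 8*B/3)
V(N, p) = -8*(178 + N)/(64 + p) (V(N, p) = -8*(N + 178)/(p + 64) = -8*(178 + N)/(64 + p))
(-4765 + V(-37, -192))/(n(-174) + y(168)) = (-4765 + 8*(-178 - 1*(-37))/(64 - 192))/((8 + (8/3)*(-174)) + 168**2) = (-4765 + 8*(-178 + 37)/(-128))/((8 - 464) + 28224) = (-4765 + 8*(-1/128)*(-141))/(-456 + 28224) = (-4765 + 141/16)/27768 = -76099/16*1/27768 = -76099/444288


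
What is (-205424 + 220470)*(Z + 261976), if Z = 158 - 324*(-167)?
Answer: 4758177132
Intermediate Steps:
Z = 54266 (Z = 158 + 54108 = 54266)
(-205424 + 220470)*(Z + 261976) = (-205424 + 220470)*(54266 + 261976) = 15046*316242 = 4758177132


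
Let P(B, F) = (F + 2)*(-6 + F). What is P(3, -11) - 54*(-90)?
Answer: 5013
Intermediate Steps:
P(B, F) = (-6 + F)*(2 + F) (P(B, F) = (2 + F)*(-6 + F) = (-6 + F)*(2 + F))
P(3, -11) - 54*(-90) = (-12 + (-11)² - 4*(-11)) - 54*(-90) = (-12 + 121 + 44) + 4860 = 153 + 4860 = 5013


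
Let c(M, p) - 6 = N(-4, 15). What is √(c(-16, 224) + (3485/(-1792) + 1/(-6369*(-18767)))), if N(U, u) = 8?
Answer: √899812768659804021/273204624 ≈ 3.4721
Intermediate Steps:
c(M, p) = 14 (c(M, p) = 6 + 8 = 14)
√(c(-16, 224) + (3485/(-1792) + 1/(-6369*(-18767)))) = √(14 + (3485/(-1792) + 1/(-6369*(-18767)))) = √(14 + (3485*(-1/1792) - 1/6369*(-1/18767))) = √(14 + (-3485/1792 + 1/119527023)) = √(14 - 59507381909/30598917888) = √(368877468523/30598917888) = √899812768659804021/273204624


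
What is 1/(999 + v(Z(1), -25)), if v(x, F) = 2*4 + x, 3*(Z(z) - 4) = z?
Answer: 3/3034 ≈ 0.00098879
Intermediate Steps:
Z(z) = 4 + z/3
v(x, F) = 8 + x
1/(999 + v(Z(1), -25)) = 1/(999 + (8 + (4 + (⅓)*1))) = 1/(999 + (8 + (4 + ⅓))) = 1/(999 + (8 + 13/3)) = 1/(999 + 37/3) = 1/(3034/3) = 3/3034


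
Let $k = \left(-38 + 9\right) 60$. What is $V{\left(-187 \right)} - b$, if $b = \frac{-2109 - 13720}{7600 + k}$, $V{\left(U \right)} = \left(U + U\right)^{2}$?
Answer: $\frac{819689189}{5860} \approx 1.3988 \cdot 10^{5}$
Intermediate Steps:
$V{\left(U \right)} = 4 U^{2}$ ($V{\left(U \right)} = \left(2 U\right)^{2} = 4 U^{2}$)
$k = -1740$ ($k = \left(-29\right) 60 = -1740$)
$b = - \frac{15829}{5860}$ ($b = \frac{-2109 - 13720}{7600 - 1740} = - \frac{15829}{5860} \approx -2.7012$)
$V{\left(-187 \right)} - b = 4 \left(-187\right)^{2} - - \frac{15829}{5860} = 4 \cdot 34969 + \frac{15829}{5860} = 139876 + \frac{15829}{5860} = \frac{819689189}{5860}$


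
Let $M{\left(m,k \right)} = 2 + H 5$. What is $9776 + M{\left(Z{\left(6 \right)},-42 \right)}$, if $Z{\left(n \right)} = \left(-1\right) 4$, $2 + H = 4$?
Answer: $9788$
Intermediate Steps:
$H = 2$ ($H = -2 + 4 = 2$)
$Z{\left(n \right)} = -4$
$M{\left(m,k \right)} = 12$ ($M{\left(m,k \right)} = 2 + 2 \cdot 5 = 2 + 10 = 12$)
$9776 + M{\left(Z{\left(6 \right)},-42 \right)} = 9776 + 12 = 9788$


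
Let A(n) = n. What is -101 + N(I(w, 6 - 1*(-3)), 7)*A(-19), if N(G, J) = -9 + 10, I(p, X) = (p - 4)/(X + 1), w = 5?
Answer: -120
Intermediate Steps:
I(p, X) = (-4 + p)/(1 + X)
N(G, J) = 1
-101 + N(I(w, 6 - 1*(-3)), 7)*A(-19) = -101 + 1*(-19) = -101 - 19 = -120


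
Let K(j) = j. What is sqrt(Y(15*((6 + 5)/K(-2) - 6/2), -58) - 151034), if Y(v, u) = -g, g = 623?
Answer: I*sqrt(151657) ≈ 389.43*I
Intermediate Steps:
Y(v, u) = -623 (Y(v, u) = -1*623 = -623)
sqrt(Y(15*((6 + 5)/K(-2) - 6/2), -58) - 151034) = sqrt(-623 - 151034) = sqrt(-151657) = I*sqrt(151657)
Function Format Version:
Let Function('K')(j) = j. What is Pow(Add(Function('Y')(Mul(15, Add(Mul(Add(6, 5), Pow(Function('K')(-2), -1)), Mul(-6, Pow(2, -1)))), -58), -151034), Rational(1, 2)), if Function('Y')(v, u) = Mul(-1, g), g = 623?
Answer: Mul(I, Pow(151657, Rational(1, 2))) ≈ Mul(389.43, I)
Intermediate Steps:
Function('Y')(v, u) = -623 (Function('Y')(v, u) = Mul(-1, 623) = -623)
Pow(Add(Function('Y')(Mul(15, Add(Mul(Add(6, 5), Pow(Function('K')(-2), -1)), Mul(-6, Pow(2, -1)))), -58), -151034), Rational(1, 2)) = Pow(Add(-623, -151034), Rational(1, 2)) = Pow(-151657, Rational(1, 2)) = Mul(I, Pow(151657, Rational(1, 2)))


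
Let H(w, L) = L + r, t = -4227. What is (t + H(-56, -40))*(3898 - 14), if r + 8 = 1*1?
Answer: -16600216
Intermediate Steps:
r = -7 (r = -8 + 1*1 = -8 + 1 = -7)
H(w, L) = -7 + L (H(w, L) = L - 7 = -7 + L)
(t + H(-56, -40))*(3898 - 14) = (-4227 + (-7 - 40))*(3898 - 14) = (-4227 - 47)*3884 = -4274*3884 = -16600216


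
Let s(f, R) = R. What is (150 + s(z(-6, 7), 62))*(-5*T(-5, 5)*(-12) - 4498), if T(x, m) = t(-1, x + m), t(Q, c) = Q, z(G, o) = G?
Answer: -966296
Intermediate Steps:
T(x, m) = -1
(150 + s(z(-6, 7), 62))*(-5*T(-5, 5)*(-12) - 4498) = (150 + 62)*(-5*(-1)*(-12) - 4498) = 212*(5*(-12) - 4498) = 212*(-60 - 4498) = 212*(-4558) = -966296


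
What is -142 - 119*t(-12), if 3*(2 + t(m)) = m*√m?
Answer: 96 + 952*I*√3 ≈ 96.0 + 1648.9*I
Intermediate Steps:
t(m) = -2 + m^(3/2)/3 (t(m) = -2 + (m*√m)/3 = -2 + m^(3/2)/3)
-142 - 119*t(-12) = -142 - 119*(-2 + (-12)^(3/2)/3) = -142 - 119*(-2 + (-24*I*√3)/3) = -142 - 119*(-2 - 8*I*√3) = -142 + (238 + 952*I*√3) = 96 + 952*I*√3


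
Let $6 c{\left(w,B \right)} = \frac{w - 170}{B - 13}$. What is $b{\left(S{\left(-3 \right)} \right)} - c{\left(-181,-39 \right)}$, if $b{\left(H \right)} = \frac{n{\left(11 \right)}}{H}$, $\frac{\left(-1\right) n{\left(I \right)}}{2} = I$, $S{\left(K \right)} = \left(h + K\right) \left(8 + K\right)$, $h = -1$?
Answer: $- \frac{1}{40} \approx -0.025$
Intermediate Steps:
$S{\left(K \right)} = \left(-1 + K\right) \left(8 + K\right)$
$n{\left(I \right)} = - 2 I$
$c{\left(w,B \right)} = \frac{-170 + w}{6 \left(-13 + B\right)}$ ($c{\left(w,B \right)} = \frac{\left(w - 170\right) \frac{1}{B - 13}}{6} = \frac{\left(-170 + w\right) \frac{1}{-13 + B}}{6} = \frac{\frac{1}{-13 + B} \left(-170 + w\right)}{6} = \frac{-170 + w}{6 \left(-13 + B\right)}$)
$b{\left(H \right)} = - \frac{22}{H}$ ($b{\left(H \right)} = \frac{\left(-2\right) 11}{H} = - \frac{22}{H}$)
$b{\left(S{\left(-3 \right)} \right)} - c{\left(-181,-39 \right)} = - \frac{22}{-8 + \left(-3\right)^{2} + 7 \left(-3\right)} - \frac{-170 - 181}{6 \left(-13 - 39\right)} = - \frac{22}{-8 + 9 - 21} - \frac{1}{6} \frac{1}{-52} \left(-351\right) = - \frac{22}{-20} - \frac{1}{6} \left(- \frac{1}{52}\right) \left(-351\right) = \left(-22\right) \left(- \frac{1}{20}\right) - \frac{9}{8} = \frac{11}{10} - \frac{9}{8} = - \frac{1}{40}$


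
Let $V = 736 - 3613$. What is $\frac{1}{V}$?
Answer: $- \frac{1}{2877} \approx -0.00034758$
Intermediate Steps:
$V = -2877$
$\frac{1}{V} = \frac{1}{-2877} = - \frac{1}{2877}$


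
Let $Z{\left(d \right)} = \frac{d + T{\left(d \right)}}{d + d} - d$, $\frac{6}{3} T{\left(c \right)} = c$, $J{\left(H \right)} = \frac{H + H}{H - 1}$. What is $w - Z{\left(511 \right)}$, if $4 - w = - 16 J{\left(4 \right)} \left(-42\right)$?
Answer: $- \frac{5111}{4} \approx -1277.8$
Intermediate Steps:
$J{\left(H \right)} = \frac{2 H}{-1 + H}$
$w = -1788$ ($w = 4 - - 16 \cdot 2 \cdot 4 \frac{1}{-1 + 4} \left(-42\right) = 4 - - 16 \cdot 2 \cdot 4 \cdot \frac{1}{3} \left(-42\right) = 4 - \left(-16\right) \frac{8}{3} \left(-42\right) = 4 - \left(- \frac{128}{3}\right) \left(-42\right) = 4 - 1792 = -1788$)
$T{\left(c \right)} = \frac{c}{2}$
$Z{\left(d \right)} = \frac{3}{4} - d$ ($Z{\left(d \right)} = \frac{d + \frac{d}{2}}{d + d} - d = \frac{\frac{3}{2} d}{2 d} - d = \frac{3 d}{2} \frac{1}{2 d} - d = \frac{3}{4} - d$)
$w - Z{\left(511 \right)} = -1788 - \left(\frac{3}{4} - 511\right) = -1788 - - \frac{2041}{4} = -1788 + \frac{2041}{4} = - \frac{5111}{4}$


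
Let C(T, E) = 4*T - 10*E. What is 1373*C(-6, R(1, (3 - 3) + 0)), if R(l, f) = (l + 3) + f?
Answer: -87872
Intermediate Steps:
R(l, f) = 3 + f + l (R(l, f) = (3 + l) + f = 3 + f + l)
C(T, E) = -10*E + 4*T
1373*C(-6, R(1, (3 - 3) + 0)) = 1373*(-10*(3 + ((3 - 3) + 0) + 1) + 4*(-6)) = 1373*(-10*(3 + (0 + 0) + 1) - 24) = 1373*(-10*(3 + 0 + 1) - 24) = 1373*(-10*4 - 24) = 1373*(-40 - 24) = 1373*(-64) = -87872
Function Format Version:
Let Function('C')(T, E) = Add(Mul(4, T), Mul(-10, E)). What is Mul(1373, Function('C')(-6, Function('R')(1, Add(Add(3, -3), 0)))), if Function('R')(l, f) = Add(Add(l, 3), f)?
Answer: -87872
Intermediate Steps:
Function('R')(l, f) = Add(3, f, l) (Function('R')(l, f) = Add(Add(3, l), f) = Add(3, f, l))
Function('C')(T, E) = Add(Mul(-10, E), Mul(4, T))
Mul(1373, Function('C')(-6, Function('R')(1, Add(Add(3, -3), 0)))) = Mul(1373, Add(Mul(-10, Add(3, Add(Add(3, -3), 0), 1)), Mul(4, -6))) = Mul(1373, Add(Mul(-10, Add(3, Add(0, 0), 1)), -24)) = Mul(1373, Add(Mul(-10, Add(3, 0, 1)), -24)) = Mul(1373, Add(Mul(-10, 4), -24)) = Mul(1373, Add(-40, -24)) = Mul(1373, -64) = -87872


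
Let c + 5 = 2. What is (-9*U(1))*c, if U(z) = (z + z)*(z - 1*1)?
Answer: 0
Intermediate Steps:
U(z) = 2*z*(-1 + z) (U(z) = (2*z)*(z - 1) = (2*z)*(-1 + z) = 2*z*(-1 + z))
c = -3 (c = -5 + 2 = -3)
(-9*U(1))*c = -18*(-1 + 1)*(-3) = -18*0*(-3) = -9*0*(-3) = 0*(-3) = 0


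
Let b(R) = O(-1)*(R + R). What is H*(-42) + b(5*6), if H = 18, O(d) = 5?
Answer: -456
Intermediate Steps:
b(R) = 10*R (b(R) = 5*(R + R) = 5*(2*R) = 10*R)
H*(-42) + b(5*6) = 18*(-42) + 10*(5*6) = -756 + 10*30 = -756 + 300 = -456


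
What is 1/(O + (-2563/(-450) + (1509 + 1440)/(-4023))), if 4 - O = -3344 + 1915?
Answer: 67050/96415387 ≈ 0.00069543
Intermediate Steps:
O = 1433 (O = 4 - (-3344 + 1915) = 4 - 1*(-1429) = 4 + 1429 = 1433)
1/(O + (-2563/(-450) + (1509 + 1440)/(-4023))) = 1/(1433 + (-2563/(-450) + (1509 + 1440)/(-4023))) = 1/(1433 + (-2563*(-1/450) + 2949*(-1/4023))) = 1/(1433 + (2563/450 - 983/1341)) = 1/(1433 + 332737/67050) = 1/(96415387/67050) = 67050/96415387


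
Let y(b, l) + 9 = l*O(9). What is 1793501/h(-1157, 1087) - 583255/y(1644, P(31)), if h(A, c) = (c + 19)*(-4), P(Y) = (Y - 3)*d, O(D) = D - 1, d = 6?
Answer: -994928791/1181208 ≈ -842.30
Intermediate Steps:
O(D) = -1 + D
P(Y) = -18 + 6*Y (P(Y) = (Y - 3)*6 = (-3 + Y)*6 = -18 + 6*Y)
y(b, l) = -9 + 8*l (y(b, l) = -9 + l*(-1 + 9) = -9 + l*8 = -9 + 8*l)
h(A, c) = -76 - 4*c (h(A, c) = (19 + c)*(-4) = -76 - 4*c)
1793501/h(-1157, 1087) - 583255/y(1644, P(31)) = 1793501/(-76 - 4*1087) - 583255/(-9 + 8*(-18 + 6*31)) = 1793501/(-76 - 4348) - 583255/(-9 + 8*(-18 + 186)) = 1793501/(-4424) - 583255/(-9 + 8*168) = 1793501*(-1/4424) - 583255/(-9 + 1344) = -1793501/4424 - 583255/1335 = -1793501/4424 - 583255*1/1335 = -1793501/4424 - 116651/267 = -994928791/1181208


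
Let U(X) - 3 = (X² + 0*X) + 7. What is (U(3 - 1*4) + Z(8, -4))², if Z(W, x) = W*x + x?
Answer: 625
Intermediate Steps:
U(X) = 10 + X² (U(X) = 3 + ((X² + 0*X) + 7) = 3 + ((X² + 0) + 7) = 3 + (X² + 7) = 3 + (7 + X²) = 10 + X²)
Z(W, x) = x + W*x
(U(3 - 1*4) + Z(8, -4))² = ((10 + (3 - 1*4)²) - 4*(1 + 8))² = ((10 + (3 - 4)²) - 4*9)² = ((10 + (-1)²) - 36)² = ((10 + 1) - 36)² = (11 - 36)² = (-25)² = 625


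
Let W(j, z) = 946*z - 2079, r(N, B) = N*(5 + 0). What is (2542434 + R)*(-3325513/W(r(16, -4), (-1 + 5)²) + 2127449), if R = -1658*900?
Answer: 29170014181602720/13057 ≈ 2.2340e+12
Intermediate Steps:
R = -1492200
r(N, B) = 5*N (r(N, B) = N*5 = 5*N)
W(j, z) = -2079 + 946*z
(2542434 + R)*(-3325513/W(r(16, -4), (-1 + 5)²) + 2127449) = (2542434 - 1492200)*(-3325513/(-2079 + 946*(-1 + 5)²) + 2127449) = 1050234*(-3325513/(-2079 + 946*4²) + 2127449) = 1050234*(-3325513/(-2079 + 946*16) + 2127449) = 1050234*(-3325513/(-2079 + 15136) + 2127449) = 1050234*(-3325513/13057 + 2127449) = 1050234*(27774776080/13057) = 29170014181602720/13057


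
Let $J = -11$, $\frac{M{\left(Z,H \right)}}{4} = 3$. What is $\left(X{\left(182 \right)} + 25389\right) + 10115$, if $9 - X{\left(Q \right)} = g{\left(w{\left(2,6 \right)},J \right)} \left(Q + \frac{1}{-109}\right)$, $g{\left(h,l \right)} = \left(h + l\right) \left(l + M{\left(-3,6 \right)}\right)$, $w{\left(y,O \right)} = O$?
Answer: $\frac{3970102}{109} \approx 36423.0$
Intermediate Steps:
$M{\left(Z,H \right)} = 12$ ($M{\left(Z,H \right)} = 4 \cdot 3 = 12$)
$g{\left(h,l \right)} = \left(12 + l\right) \left(h + l\right)$ ($g{\left(h,l \right)} = \left(h + l\right) \left(l + 12\right) = \left(h + l\right) \left(12 + l\right) = \left(12 + l\right) \left(h + l\right)$)
$X{\left(Q \right)} = \frac{976}{109} + 5 Q$ ($X{\left(Q \right)} = 9 - \left(\left(-11\right)^{2} + 12 \cdot 6 + 12 \left(-11\right) + 6 \left(-11\right)\right) \left(Q + \frac{1}{-109}\right) = 9 - \left(121 + 72 - 132 - 66\right) \left(Q - \frac{1}{109}\right) = 9 - - 5 \left(- \frac{1}{109} + Q\right) = 9 - \left(\frac{5}{109} - 5 Q\right) = 9 + \left(- \frac{5}{109} + 5 Q\right) = \frac{976}{109} + 5 Q$)
$\left(X{\left(182 \right)} + 25389\right) + 10115 = \left(\left(\frac{976}{109} + 5 \cdot 182\right) + 25389\right) + 10115 = \left(\left(\frac{976}{109} + 910\right) + 25389\right) + 10115 = \left(\frac{100166}{109} + 25389\right) + 10115 = \frac{2867567}{109} + 10115 = \frac{3970102}{109}$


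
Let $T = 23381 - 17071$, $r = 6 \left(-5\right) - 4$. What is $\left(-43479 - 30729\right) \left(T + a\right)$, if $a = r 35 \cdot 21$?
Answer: $1386205440$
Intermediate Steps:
$r = -34$ ($r = -30 - 4 = -34$)
$a = -24990$ ($a = \left(-34\right) 35 \cdot 21 = \left(-1190\right) 21 = -24990$)
$T = 6310$ ($T = 23381 - 17071 = 6310$)
$\left(-43479 - 30729\right) \left(T + a\right) = \left(-43479 - 30729\right) \left(6310 - 24990\right) = \left(-74208\right) \left(-18680\right) = 1386205440$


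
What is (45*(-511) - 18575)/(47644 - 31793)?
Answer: -41570/15851 ≈ -2.6225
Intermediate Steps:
(45*(-511) - 18575)/(47644 - 31793) = (-22995 - 18575)/15851 = -41570*1/15851 = -41570/15851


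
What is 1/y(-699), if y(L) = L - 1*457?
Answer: -1/1156 ≈ -0.00086505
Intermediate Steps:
y(L) = -457 + L (y(L) = L - 457 = -457 + L)
1/y(-699) = 1/(-457 - 699) = 1/(-1156) = -1/1156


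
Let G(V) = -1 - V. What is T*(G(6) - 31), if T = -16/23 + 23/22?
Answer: -3363/253 ≈ -13.292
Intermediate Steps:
T = 177/506 (T = -16*1/23 + 23*(1/22) = -16/23 + 23/22 = 177/506 ≈ 0.34980)
T*(G(6) - 31) = 177*((-1 - 1*6) - 31)/506 = 177*((-1 - 6) - 31)/506 = 177*(-7 - 31)/506 = (177/506)*(-38) = -3363/253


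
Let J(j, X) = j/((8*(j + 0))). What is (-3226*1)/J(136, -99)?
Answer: -25808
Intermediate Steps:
J(j, X) = 1/8 (J(j, X) = j/((8*j)) = j*(1/(8*j)) = 1/8)
(-3226*1)/J(136, -99) = (-3226*1)/(1/8) = -3226*8 = -25808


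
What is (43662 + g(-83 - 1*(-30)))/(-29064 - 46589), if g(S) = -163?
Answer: -43499/75653 ≈ -0.57498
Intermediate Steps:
(43662 + g(-83 - 1*(-30)))/(-29064 - 46589) = (43662 - 163)/(-29064 - 46589) = 43499/(-75653) = 43499*(-1/75653) = -43499/75653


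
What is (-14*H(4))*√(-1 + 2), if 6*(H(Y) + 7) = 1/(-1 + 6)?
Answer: 1463/15 ≈ 97.533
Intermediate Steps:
H(Y) = -209/30 (H(Y) = -7 + 1/(6*(-1 + 6)) = -7 + (⅙)/5 = -7 + (⅙)*(⅕) = -7 + 1/30 = -209/30)
(-14*H(4))*√(-1 + 2) = (-14*(-209/30))*√(-1 + 2) = 1463*√1/15 = (1463/15)*1 = 1463/15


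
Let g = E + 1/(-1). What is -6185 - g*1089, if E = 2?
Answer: -7274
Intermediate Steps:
g = 1 (g = 2 + 1/(-1) = 2 - 1 = 1)
-6185 - g*1089 = -6185 - 1089 = -7274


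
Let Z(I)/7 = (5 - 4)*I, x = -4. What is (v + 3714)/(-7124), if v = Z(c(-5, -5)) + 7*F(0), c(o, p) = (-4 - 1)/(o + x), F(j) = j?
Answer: -33461/64116 ≈ -0.52188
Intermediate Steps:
c(o, p) = -5/(-4 + o) (c(o, p) = (-4 - 1)/(o - 4) = -5/(-4 + o))
Z(I) = 7*I (Z(I) = 7*((5 - 4)*I) = 7*(1*I) = 7*I)
v = 35/9 (v = 7*(-5/(-4 - 5)) + 7*0 = 7*(-5/(-9)) + 0 = 7*(-5*(-1/9)) + 0 = 7*(5/9) + 0 = 35/9 + 0 = 35/9 ≈ 3.8889)
(v + 3714)/(-7124) = (35/9 + 3714)/(-7124) = (33461/9)*(-1/7124) = -33461/64116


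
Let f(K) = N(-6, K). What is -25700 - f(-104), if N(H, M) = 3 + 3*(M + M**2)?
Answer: -57839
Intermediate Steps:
N(H, M) = 3 + 3*M + 3*M**2 (N(H, M) = 3 + (3*M + 3*M**2) = 3 + 3*M + 3*M**2)
f(K) = 3 + 3*K + 3*K**2
-25700 - f(-104) = -25700 - (3 + 3*(-104) + 3*(-104)**2) = -25700 - (3 - 312 + 3*10816) = -25700 - (3 - 312 + 32448) = -25700 - 1*32139 = -25700 - 32139 = -57839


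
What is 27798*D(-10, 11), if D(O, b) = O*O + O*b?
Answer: -277980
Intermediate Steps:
D(O, b) = O² + O*b
27798*D(-10, 11) = 27798*(-10*(-10 + 11)) = 27798*(-10*1) = 27798*(-10) = -277980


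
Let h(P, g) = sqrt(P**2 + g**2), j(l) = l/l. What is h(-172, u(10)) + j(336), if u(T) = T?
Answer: 1 + 2*sqrt(7421) ≈ 173.29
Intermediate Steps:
j(l) = 1
h(-172, u(10)) + j(336) = sqrt((-172)**2 + 10**2) + 1 = sqrt(29584 + 100) + 1 = sqrt(29684) + 1 = 2*sqrt(7421) + 1 = 1 + 2*sqrt(7421)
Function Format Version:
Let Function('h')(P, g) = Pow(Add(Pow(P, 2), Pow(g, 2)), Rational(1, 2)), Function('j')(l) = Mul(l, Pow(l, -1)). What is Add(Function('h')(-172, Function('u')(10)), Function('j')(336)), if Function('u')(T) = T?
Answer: Add(1, Mul(2, Pow(7421, Rational(1, 2)))) ≈ 173.29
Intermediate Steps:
Function('j')(l) = 1
Add(Function('h')(-172, Function('u')(10)), Function('j')(336)) = Add(Pow(Add(Pow(-172, 2), Pow(10, 2)), Rational(1, 2)), 1) = Add(Pow(Add(29584, 100), Rational(1, 2)), 1) = Add(Pow(29684, Rational(1, 2)), 1) = Add(Mul(2, Pow(7421, Rational(1, 2))), 1) = Add(1, Mul(2, Pow(7421, Rational(1, 2))))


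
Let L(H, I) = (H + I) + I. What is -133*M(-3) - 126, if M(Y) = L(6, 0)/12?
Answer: -385/2 ≈ -192.50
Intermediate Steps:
L(H, I) = H + 2*I
M(Y) = ½ (M(Y) = (6 + 2*0)/12 = (6 + 0)*(1/12) = 6*(1/12) = ½)
-133*M(-3) - 126 = -133*½ - 126 = -133/2 - 126 = -385/2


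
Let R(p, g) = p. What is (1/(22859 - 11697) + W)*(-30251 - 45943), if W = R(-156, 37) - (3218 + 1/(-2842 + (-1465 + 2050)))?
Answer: 3238242474054609/12596317 ≈ 2.5708e+8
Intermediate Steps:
W = -7615117/2257 (W = -156 - (3218 + 1/(-2842 + (-1465 + 2050))) = -156 - (3218 + 1/(-2842 + 585)) = -156 - (3218 + 1/(-2257)) = -156 - (3218 - 1/2257) = -156 - 1*7263025/2257 = -156 - 7263025/2257 = -7615117/2257 ≈ -3374.0)
(1/(22859 - 11697) + W)*(-30251 - 45943) = (1/(22859 - 11697) - 7615117/2257)*(-30251 - 45943) = (1/11162 - 7615117/2257)*(-76194) = -84999933697/25192634*(-76194) = 3238242474054609/12596317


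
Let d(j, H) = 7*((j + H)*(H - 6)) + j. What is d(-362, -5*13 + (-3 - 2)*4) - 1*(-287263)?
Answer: 571640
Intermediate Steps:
d(j, H) = j + 7*(-6 + H)*(H + j) (d(j, H) = 7*((H + j)*(-6 + H)) + j = 7*((-6 + H)*(H + j)) + j = 7*(-6 + H)*(H + j) + j = j + 7*(-6 + H)*(H + j))
d(-362, -5*13 + (-3 - 2)*4) - 1*(-287263) = (-42*(-5*13 + (-3 - 2)*4) - 41*(-362) + 7*(-5*13 + (-3 - 2)*4)**2 + 7*(-5*13 + (-3 - 2)*4)*(-362)) - 1*(-287263) = (-42*(-65 - 5*4) + 14842 + 7*(-65 - 5*4)**2 + 7*(-65 - 5*4)*(-362)) + 287263 = (-42*(-65 - 20) + 14842 + 7*(-65 - 20)**2 + 7*(-65 - 20)*(-362)) + 287263 = (-42*(-85) + 14842 + 7*(-85)**2 + 7*(-85)*(-362)) + 287263 = (3570 + 14842 + 7*7225 + 215390) + 287263 = (3570 + 14842 + 50575 + 215390) + 287263 = 284377 + 287263 = 571640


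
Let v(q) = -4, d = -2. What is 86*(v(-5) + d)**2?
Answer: 3096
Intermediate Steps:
86*(v(-5) + d)**2 = 86*(-4 - 2)**2 = 86*(-6)**2 = 86*36 = 3096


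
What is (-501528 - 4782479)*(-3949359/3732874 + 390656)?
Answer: -7705486039764471895/3732874 ≈ -2.0642e+12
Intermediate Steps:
(-501528 - 4782479)*(-3949359/3732874 + 390656) = -5284007*(-3949359*1/3732874 + 390656) = -5284007*(-3949359/3732874 + 390656) = -5284007*1458265675985/3732874 = -7705486039764471895/3732874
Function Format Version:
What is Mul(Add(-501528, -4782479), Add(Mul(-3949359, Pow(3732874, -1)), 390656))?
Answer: Rational(-7705486039764471895, 3732874) ≈ -2.0642e+12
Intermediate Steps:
Mul(Add(-501528, -4782479), Add(Mul(-3949359, Pow(3732874, -1)), 390656)) = Mul(-5284007, Add(Mul(-3949359, Rational(1, 3732874)), 390656)) = Mul(-5284007, Add(Rational(-3949359, 3732874), 390656)) = Mul(-5284007, Rational(1458265675985, 3732874)) = Rational(-7705486039764471895, 3732874)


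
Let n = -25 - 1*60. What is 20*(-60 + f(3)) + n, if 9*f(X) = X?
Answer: -3835/3 ≈ -1278.3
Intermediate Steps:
n = -85 (n = -25 - 60 = -85)
f(X) = X/9
20*(-60 + f(3)) + n = 20*(-60 + (⅑)*3) - 85 = 20*(-60 + ⅓) - 85 = 20*(-179/3) - 85 = -3580/3 - 85 = -3835/3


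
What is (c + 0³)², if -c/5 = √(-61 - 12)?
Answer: -1825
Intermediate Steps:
c = -5*I*√73 (c = -5*√(-61 - 12) = -5*I*√73 ≈ -42.72*I)
(c + 0³)² = (-5*I*√73 + 0³)² = (-5*I*√73 + 0)² = (-5*I*√73)² = -1825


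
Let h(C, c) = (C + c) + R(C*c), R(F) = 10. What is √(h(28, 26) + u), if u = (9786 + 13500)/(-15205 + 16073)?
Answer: √17107846/434 ≈ 9.5303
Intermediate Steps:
u = 11643/434 (u = 23286/868 = 23286*(1/868) = 11643/434 ≈ 26.827)
h(C, c) = 10 + C + c (h(C, c) = (C + c) + 10 = 10 + C + c)
√(h(28, 26) + u) = √((10 + 28 + 26) + 11643/434) = √(64 + 11643/434) = √(39419/434) = √17107846/434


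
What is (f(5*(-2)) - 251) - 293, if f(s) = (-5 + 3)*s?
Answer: -524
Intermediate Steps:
f(s) = -2*s
(f(5*(-2)) - 251) - 293 = (-10*(-2) - 251) - 293 = (-2*(-10) - 251) - 293 = (20 - 251) - 293 = -231 - 293 = -524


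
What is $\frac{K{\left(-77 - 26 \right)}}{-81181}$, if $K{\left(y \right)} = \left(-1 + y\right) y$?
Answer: $- \frac{10712}{81181} \approx -0.13195$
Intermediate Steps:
$K{\left(y \right)} = y \left(-1 + y\right)$
$\frac{K{\left(-77 - 26 \right)}}{-81181} = \frac{\left(-77 - 26\right) \left(-1 - 103\right)}{-81181} = - 103 \left(-1 - 103\right) \left(- \frac{1}{81181}\right) = \left(-103\right) \left(-104\right) \left(- \frac{1}{81181}\right) = 10712 \left(- \frac{1}{81181}\right) = - \frac{10712}{81181}$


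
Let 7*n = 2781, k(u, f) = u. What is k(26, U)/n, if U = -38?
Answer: 182/2781 ≈ 0.065444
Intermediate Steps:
n = 2781/7 (n = (⅐)*2781 = 2781/7 ≈ 397.29)
k(26, U)/n = 26/(2781/7) = 26*(7/2781) = 182/2781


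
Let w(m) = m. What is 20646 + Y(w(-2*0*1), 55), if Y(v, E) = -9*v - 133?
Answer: 20513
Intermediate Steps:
Y(v, E) = -133 - 9*v
20646 + Y(w(-2*0*1), 55) = 20646 + (-133 - 9*(-2*0)) = 20646 + (-133 - 0) = 20646 + (-133 - 9*0) = 20646 + (-133 + 0) = 20646 - 133 = 20513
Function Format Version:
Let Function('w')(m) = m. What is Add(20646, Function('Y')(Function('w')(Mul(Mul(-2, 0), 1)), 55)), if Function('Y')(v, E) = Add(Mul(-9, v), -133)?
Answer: 20513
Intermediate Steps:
Function('Y')(v, E) = Add(-133, Mul(-9, v))
Add(20646, Function('Y')(Function('w')(Mul(Mul(-2, 0), 1)), 55)) = Add(20646, Add(-133, Mul(-9, Mul(Mul(-2, 0), 1)))) = Add(20646, Add(-133, Mul(-9, Mul(0, 1)))) = Add(20646, Add(-133, Mul(-9, 0))) = Add(20646, Add(-133, 0)) = Add(20646, -133) = 20513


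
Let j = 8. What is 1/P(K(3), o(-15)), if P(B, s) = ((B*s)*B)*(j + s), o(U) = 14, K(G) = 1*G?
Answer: 1/2772 ≈ 0.00036075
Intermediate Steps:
K(G) = G
P(B, s) = s*B²*(8 + s) (P(B, s) = ((B*s)*B)*(8 + s) = (s*B²)*(8 + s) = s*B²*(8 + s))
1/P(K(3), o(-15)) = 1/(14*3²*(8 + 14)) = 1/(14*9*22) = 1/2772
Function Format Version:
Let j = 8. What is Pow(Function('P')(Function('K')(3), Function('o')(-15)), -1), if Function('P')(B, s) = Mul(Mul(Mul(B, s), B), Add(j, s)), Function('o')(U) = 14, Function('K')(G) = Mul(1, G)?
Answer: Rational(1, 2772) ≈ 0.00036075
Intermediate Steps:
Function('K')(G) = G
Function('P')(B, s) = Mul(s, Pow(B, 2), Add(8, s)) (Function('P')(B, s) = Mul(Mul(Mul(B, s), B), Add(8, s)) = Mul(Mul(s, Pow(B, 2)), Add(8, s)) = Mul(s, Pow(B, 2), Add(8, s)))
Pow(Function('P')(Function('K')(3), Function('o')(-15)), -1) = Pow(Mul(14, Pow(3, 2), Add(8, 14)), -1) = Pow(Mul(14, 9, 22), -1) = Pow(2772, -1) = Rational(1, 2772)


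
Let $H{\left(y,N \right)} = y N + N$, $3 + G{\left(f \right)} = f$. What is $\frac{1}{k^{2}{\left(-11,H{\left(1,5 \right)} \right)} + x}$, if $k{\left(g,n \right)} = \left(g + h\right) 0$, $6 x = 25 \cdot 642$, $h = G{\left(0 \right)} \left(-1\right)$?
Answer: $\frac{1}{2675} \approx 0.00037383$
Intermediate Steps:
$G{\left(f \right)} = -3 + f$
$H{\left(y,N \right)} = N + N y$ ($H{\left(y,N \right)} = N y + N = N + N y$)
$h = 3$ ($h = \left(-3 + 0\right) \left(-1\right) = \left(-3\right) \left(-1\right) = 3$)
$x = 2675$ ($x = \frac{25 \cdot 642}{6} = \frac{1}{6} \cdot 16050 = 2675$)
$k{\left(g,n \right)} = 0$ ($k{\left(g,n \right)} = \left(g + 3\right) 0 = \left(3 + g\right) 0 = 0$)
$\frac{1}{k^{2}{\left(-11,H{\left(1,5 \right)} \right)} + x} = \frac{1}{0^{2} + 2675} = \frac{1}{0 + 2675} = \frac{1}{2675}$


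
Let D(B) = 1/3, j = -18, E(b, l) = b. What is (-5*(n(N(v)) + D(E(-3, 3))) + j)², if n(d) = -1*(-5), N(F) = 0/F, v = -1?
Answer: 17956/9 ≈ 1995.1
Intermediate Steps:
D(B) = ⅓
N(F) = 0
n(d) = 5
(-5*(n(N(v)) + D(E(-3, 3))) + j)² = (-5*(5 + ⅓) - 18)² = (-5*16/3 - 18)² = (-80/3 - 18)² = (-134/3)² = 17956/9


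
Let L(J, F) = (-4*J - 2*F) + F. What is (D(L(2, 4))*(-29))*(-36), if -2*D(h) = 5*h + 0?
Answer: 31320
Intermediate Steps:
L(J, F) = -F - 4*J
D(h) = -5*h/2 (D(h) = -(5*h + 0)/2 = -5*h/2)
(D(L(2, 4))*(-29))*(-36) = (-5*(-1*4 - 4*2)/2*(-29))*(-36) = (-5*(-4 - 8)/2*(-29))*(-36) = (-5/2*(-12)*(-29))*(-36) = (30*(-29))*(-36) = -870*(-36) = 31320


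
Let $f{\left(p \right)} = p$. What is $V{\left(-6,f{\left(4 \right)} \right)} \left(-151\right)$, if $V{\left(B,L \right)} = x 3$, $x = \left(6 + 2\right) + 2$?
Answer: $-4530$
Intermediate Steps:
$x = 10$ ($x = 8 + 2 = 10$)
$V{\left(B,L \right)} = 30$ ($V{\left(B,L \right)} = 10 \cdot 3 = 30$)
$V{\left(-6,f{\left(4 \right)} \right)} \left(-151\right) = 30 \left(-151\right) = -4530$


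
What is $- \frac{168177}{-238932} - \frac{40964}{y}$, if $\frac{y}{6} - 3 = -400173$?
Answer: $\frac{11488443083}{15935569740} \approx 0.72093$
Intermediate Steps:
$y = -2401020$ ($y = 18 + 6 \left(-400173\right) = 18 - 2401038 = -2401020$)
$- \frac{168177}{-238932} - \frac{40964}{y} = - \frac{168177}{-238932} - \frac{40964}{-2401020} = \left(-168177\right) \left(- \frac{1}{238932}\right) - - \frac{10241}{600255} = \frac{56059}{79644} + \frac{10241}{600255} = \frac{11488443083}{15935569740}$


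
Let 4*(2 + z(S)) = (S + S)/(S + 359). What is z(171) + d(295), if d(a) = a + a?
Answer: 623451/1060 ≈ 588.16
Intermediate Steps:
d(a) = 2*a
z(S) = -2 + S/(2*(359 + S)) (z(S) = -2 + ((S + S)/(S + 359))/4 = -2 + ((2*S)/(359 + S))/4 = -2 + (2*S/(359 + S))/4 = -2 + S/(2*(359 + S)))
z(171) + d(295) = (-1436 - 3*171)/(2*(359 + 171)) + 2*295 = (1/2)*(-1436 - 513)/530 + 590 = (1/2)*(1/530)*(-1949) + 590 = -1949/1060 + 590 = 623451/1060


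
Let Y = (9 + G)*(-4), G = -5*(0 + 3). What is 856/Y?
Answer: 107/3 ≈ 35.667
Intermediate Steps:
G = -15 (G = -5*3 = -15)
Y = 24 (Y = (9 - 15)*(-4) = -6*(-4) = 24)
856/Y = 856/24 = 856*(1/24) = 107/3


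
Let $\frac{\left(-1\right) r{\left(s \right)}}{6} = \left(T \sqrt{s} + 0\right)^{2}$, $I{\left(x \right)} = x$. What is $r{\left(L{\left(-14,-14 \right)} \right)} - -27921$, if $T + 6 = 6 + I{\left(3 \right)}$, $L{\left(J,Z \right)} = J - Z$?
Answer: $27921$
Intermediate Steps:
$T = 3$ ($T = -6 + \left(6 + 3\right) = -6 + 9 = 3$)
$r{\left(s \right)} = - 54 s$ ($r{\left(s \right)} = - 6 \left(3 \sqrt{s} + 0\right)^{2} = - 6 \left(3 \sqrt{s}\right)^{2} = - 6 \cdot 9 s = - 54 s$)
$r{\left(L{\left(-14,-14 \right)} \right)} - -27921 = - 54 \left(-14 - -14\right) - -27921 = - 54 \left(-14 + 14\right) + 27921 = \left(-54\right) 0 + 27921 = 0 + 27921 = 27921$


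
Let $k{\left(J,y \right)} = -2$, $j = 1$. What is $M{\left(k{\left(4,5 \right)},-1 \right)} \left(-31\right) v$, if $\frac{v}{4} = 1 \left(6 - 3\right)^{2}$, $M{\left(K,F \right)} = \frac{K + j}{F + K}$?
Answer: $-372$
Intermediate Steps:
$M{\left(K,F \right)} = \frac{1 + K}{F + K}$ ($M{\left(K,F \right)} = \frac{K + 1}{F + K} = \frac{1 + K}{F + K}$)
$v = 36$ ($v = 4 \cdot 1 \left(6 - 3\right)^{2} = 4 \cdot 1 \cdot 3^{2} = 4 \cdot 1 \cdot 9 = 4 \cdot 9 = 36$)
$M{\left(k{\left(4,5 \right)},-1 \right)} \left(-31\right) v = \frac{1 - 2}{-1 - 2} \left(-31\right) 36 = \frac{1}{-3} \left(-1\right) \left(-31\right) 36 = \left(- \frac{1}{3}\right) \left(-1\right) \left(-31\right) 36 = \frac{1}{3} \left(-31\right) 36 = \left(- \frac{31}{3}\right) 36 = -372$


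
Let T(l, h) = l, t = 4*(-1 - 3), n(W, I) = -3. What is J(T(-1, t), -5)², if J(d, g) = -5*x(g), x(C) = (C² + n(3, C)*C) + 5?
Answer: 50625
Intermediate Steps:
t = -16 (t = 4*(-4) = -16)
x(C) = 5 + C² - 3*C (x(C) = (C² - 3*C) + 5 = 5 + C² - 3*C)
J(d, g) = -25 - 5*g² + 15*g (J(d, g) = -5*(5 + g² - 3*g) = -25 - 5*g² + 15*g)
J(T(-1, t), -5)² = (-25 - 5*(-5)² + 15*(-5))² = (-25 - 5*25 - 75)² = (-25 - 125 - 75)² = (-225)² = 50625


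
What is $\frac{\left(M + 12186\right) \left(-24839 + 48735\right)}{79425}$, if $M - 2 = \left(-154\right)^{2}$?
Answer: $\frac{285987328}{26475} \approx 10802.0$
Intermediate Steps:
$M = 23718$ ($M = 2 + \left(-154\right)^{2} = 2 + 23716 = 23718$)
$\frac{\left(M + 12186\right) \left(-24839 + 48735\right)}{79425} = \frac{\left(23718 + 12186\right) \left(-24839 + 48735\right)}{79425} = 35904 \cdot 23896 \cdot \frac{1}{79425} = 857961984 \cdot \frac{1}{79425} = \frac{285987328}{26475}$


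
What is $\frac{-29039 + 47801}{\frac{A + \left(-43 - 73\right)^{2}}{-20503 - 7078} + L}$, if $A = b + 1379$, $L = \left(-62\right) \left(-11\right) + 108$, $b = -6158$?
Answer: $\frac{517474722}{21780313} \approx 23.759$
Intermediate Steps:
$L = 790$ ($L = 682 + 108 = 790$)
$A = -4779$ ($A = -6158 + 1379 = -4779$)
$\frac{-29039 + 47801}{\frac{A + \left(-43 - 73\right)^{2}}{-20503 - 7078} + L} = \frac{-29039 + 47801}{\frac{-4779 + \left(-43 - 73\right)^{2}}{-20503 - 7078} + 790} = \frac{18762}{\frac{-4779 + \left(-116\right)^{2}}{-27581} + 790} = \frac{18762}{\left(-4779 + 13456\right) \left(- \frac{1}{27581}\right) + 790} = \frac{18762}{8677 \left(- \frac{1}{27581}\right) + 790} = \frac{18762}{- \frac{8677}{27581} + 790} = \frac{18762}{\frac{21780313}{27581}} = 18762 \cdot \frac{27581}{21780313} = \frac{517474722}{21780313}$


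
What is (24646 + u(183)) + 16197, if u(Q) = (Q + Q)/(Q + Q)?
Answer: 40844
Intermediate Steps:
u(Q) = 1 (u(Q) = (2*Q)/((2*Q)) = (2*Q)*(1/(2*Q)) = 1)
(24646 + u(183)) + 16197 = (24646 + 1) + 16197 = 24647 + 16197 = 40844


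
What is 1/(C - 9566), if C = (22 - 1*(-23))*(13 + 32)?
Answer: -1/7541 ≈ -0.00013261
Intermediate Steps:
C = 2025 (C = (22 + 23)*45 = 45*45 = 2025)
1/(C - 9566) = 1/(2025 - 9566) = 1/(-7541) = -1/7541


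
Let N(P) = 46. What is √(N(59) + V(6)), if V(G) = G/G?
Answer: √47 ≈ 6.8557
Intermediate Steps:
V(G) = 1
√(N(59) + V(6)) = √(46 + 1) = √47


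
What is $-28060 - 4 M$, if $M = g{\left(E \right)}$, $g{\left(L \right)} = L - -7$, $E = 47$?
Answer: $-28276$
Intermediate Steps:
$g{\left(L \right)} = 7 + L$ ($g{\left(L \right)} = L + 7 = 7 + L$)
$M = 54$ ($M = 7 + 47 = 54$)
$-28060 - 4 M = -28060 - 216 = -28276$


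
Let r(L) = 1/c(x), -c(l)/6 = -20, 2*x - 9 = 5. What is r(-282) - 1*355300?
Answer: -42635999/120 ≈ -3.5530e+5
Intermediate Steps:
x = 7 (x = 9/2 + (½)*5 = 9/2 + 5/2 = 7)
c(l) = 120 (c(l) = -6*(-20) = 120)
r(L) = 1/120
r(-282) - 1*355300 = 1/120 - 1*355300 = 1/120 - 355300 = -42635999/120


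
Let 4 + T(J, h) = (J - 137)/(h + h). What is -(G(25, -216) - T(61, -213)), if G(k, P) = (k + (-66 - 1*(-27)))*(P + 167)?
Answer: -146932/213 ≈ -689.82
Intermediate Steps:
T(J, h) = -4 + (-137 + J)/(2*h) (T(J, h) = -4 + (J - 137)/(h + h) = -4 + (-137 + J)/((2*h)) = -4 + (-137 + J)*(1/(2*h)) = -4 + (-137 + J)/(2*h))
G(k, P) = (-39 + k)*(167 + P) (G(k, P) = (k + (-66 + 27))*(167 + P) = (k - 39)*(167 + P) = (-39 + k)*(167 + P))
-(G(25, -216) - T(61, -213)) = -((-6513 - 39*(-216) + 167*25 - 216*25) - (-137 + 61 - 8*(-213))/(2*(-213))) = -((-6513 + 8424 + 4175 - 5400) - (-1)*(-137 + 61 + 1704)/(2*213)) = -(686 - (-1)*1628/(2*213)) = -(686 - 1*(-814/213)) = -(686 + 814/213) = -1*146932/213 = -146932/213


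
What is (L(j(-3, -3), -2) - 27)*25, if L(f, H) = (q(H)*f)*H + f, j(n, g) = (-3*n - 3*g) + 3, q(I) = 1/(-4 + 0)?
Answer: 225/2 ≈ 112.50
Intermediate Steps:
q(I) = -1/4 (q(I) = 1/(-4) = -1/4)
j(n, g) = 3 - 3*g - 3*n (j(n, g) = (-3*g - 3*n) + 3 = 3 - 3*g - 3*n)
L(f, H) = f - H*f/4 (L(f, H) = (-f/4)*H + f = -H*f/4 + f = f - H*f/4)
(L(j(-3, -3), -2) - 27)*25 = ((3 - 3*(-3) - 3*(-3))*(4 - 1*(-2))/4 - 27)*25 = ((3 + 9 + 9)*(4 + 2)/4 - 27)*25 = ((1/4)*21*6 - 27)*25 = (63/2 - 27)*25 = (9/2)*25 = 225/2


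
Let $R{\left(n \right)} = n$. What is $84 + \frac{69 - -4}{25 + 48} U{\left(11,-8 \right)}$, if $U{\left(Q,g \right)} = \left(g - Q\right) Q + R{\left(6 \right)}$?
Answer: $-119$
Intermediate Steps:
$U{\left(Q,g \right)} = 6 + Q \left(g - Q\right)$ ($U{\left(Q,g \right)} = \left(g - Q\right) Q + 6 = Q \left(g - Q\right) + 6 = 6 + Q \left(g - Q\right)$)
$84 + \frac{69 - -4}{25 + 48} U{\left(11,-8 \right)} = 84 + \frac{69 - -4}{25 + 48} \left(6 - 11^{2} + 11 \left(-8\right)\right) = 84 + \frac{69 + 4}{73} \left(6 - 121 - 88\right) = 84 + 73 \cdot \frac{1}{73} \left(6 - 121 - 88\right) = 84 + 1 \left(-203\right) = 84 - 203 = -119$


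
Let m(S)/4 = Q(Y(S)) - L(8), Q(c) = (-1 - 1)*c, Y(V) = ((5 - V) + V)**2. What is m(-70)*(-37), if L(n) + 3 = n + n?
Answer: 9324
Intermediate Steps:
L(n) = -3 + 2*n (L(n) = -3 + (n + n) = -3 + 2*n)
Y(V) = 25 (Y(V) = 5**2 = 25)
Q(c) = -2*c
m(S) = -252 (m(S) = 4*(-2*25 - (-3 + 2*8)) = 4*(-50 - (-3 + 16)) = 4*(-50 - 1*13) = 4*(-50 - 13) = 4*(-63) = -252)
m(-70)*(-37) = -252*(-37) = 9324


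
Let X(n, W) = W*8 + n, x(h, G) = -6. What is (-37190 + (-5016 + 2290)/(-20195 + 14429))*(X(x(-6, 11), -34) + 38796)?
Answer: -4129800082826/2883 ≈ -1.4325e+9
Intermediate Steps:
X(n, W) = n + 8*W (X(n, W) = 8*W + n = n + 8*W)
(-37190 + (-5016 + 2290)/(-20195 + 14429))*(X(x(-6, 11), -34) + 38796) = (-37190 + (-5016 + 2290)/(-20195 + 14429))*((-6 + 8*(-34)) + 38796) = (-37190 - 2726/(-5766))*((-6 - 272) + 38796) = (-37190 - 2726*(-1/5766))*(-278 + 38796) = (-37190 + 1363/2883)*38518 = -107217407/2883*38518 = -4129800082826/2883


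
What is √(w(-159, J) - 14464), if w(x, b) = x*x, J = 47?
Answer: √10817 ≈ 104.00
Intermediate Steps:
w(x, b) = x²
√(w(-159, J) - 14464) = √((-159)² - 14464) = √(25281 - 14464) = √10817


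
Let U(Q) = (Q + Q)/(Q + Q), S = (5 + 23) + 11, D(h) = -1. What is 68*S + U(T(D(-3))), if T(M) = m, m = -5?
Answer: 2653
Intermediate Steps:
T(M) = -5
S = 39 (S = 28 + 11 = 39)
U(Q) = 1 (U(Q) = (2*Q)/((2*Q)) = (2*Q)*(1/(2*Q)) = 1)
68*S + U(T(D(-3))) = 68*39 + 1 = 2652 + 1 = 2653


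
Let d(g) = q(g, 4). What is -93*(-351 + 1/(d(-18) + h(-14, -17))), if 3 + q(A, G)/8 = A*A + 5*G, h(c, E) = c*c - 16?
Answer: 94925751/2908 ≈ 32643.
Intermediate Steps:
h(c, E) = -16 + c² (h(c, E) = c² - 16 = -16 + c²)
q(A, G) = -24 + 8*A² + 40*G (q(A, G) = -24 + 8*(A*A + 5*G) = -24 + 8*(A² + 5*G) = -24 + (8*A² + 40*G) = -24 + 8*A² + 40*G)
d(g) = 136 + 8*g² (d(g) = -24 + 8*g² + 40*4 = -24 + 8*g² + 160 = 136 + 8*g²)
-93*(-351 + 1/(d(-18) + h(-14, -17))) = -93*(-351 + 1/((136 + 8*(-18)²) + (-16 + (-14)²))) = -93*(-351 + 1/((136 + 8*324) + (-16 + 196))) = -93*(-351 + 1/((136 + 2592) + 180)) = -93*(-351 + 1/(2728 + 180)) = -93*(-351 + 1/2908) = -93*(-1020707/2908) = 94925751/2908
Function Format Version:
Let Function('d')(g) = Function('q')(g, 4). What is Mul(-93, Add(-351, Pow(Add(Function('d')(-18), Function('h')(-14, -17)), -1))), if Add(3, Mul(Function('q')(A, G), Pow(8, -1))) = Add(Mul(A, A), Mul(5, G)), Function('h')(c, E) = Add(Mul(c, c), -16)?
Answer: Rational(94925751, 2908) ≈ 32643.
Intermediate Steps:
Function('h')(c, E) = Add(-16, Pow(c, 2)) (Function('h')(c, E) = Add(Pow(c, 2), -16) = Add(-16, Pow(c, 2)))
Function('q')(A, G) = Add(-24, Mul(8, Pow(A, 2)), Mul(40, G)) (Function('q')(A, G) = Add(-24, Mul(8, Add(Mul(A, A), Mul(5, G)))) = Add(-24, Mul(8, Add(Pow(A, 2), Mul(5, G)))) = Add(-24, Add(Mul(8, Pow(A, 2)), Mul(40, G))) = Add(-24, Mul(8, Pow(A, 2)), Mul(40, G)))
Function('d')(g) = Add(136, Mul(8, Pow(g, 2))) (Function('d')(g) = Add(-24, Mul(8, Pow(g, 2)), Mul(40, 4)) = Add(-24, Mul(8, Pow(g, 2)), 160) = Add(136, Mul(8, Pow(g, 2))))
Mul(-93, Add(-351, Pow(Add(Function('d')(-18), Function('h')(-14, -17)), -1))) = Mul(-93, Add(-351, Pow(Add(Add(136, Mul(8, Pow(-18, 2))), Add(-16, Pow(-14, 2))), -1))) = Mul(-93, Add(-351, Pow(Add(Add(136, Mul(8, 324)), Add(-16, 196)), -1))) = Mul(-93, Add(-351, Pow(Add(Add(136, 2592), 180), -1))) = Mul(-93, Add(-351, Pow(Add(2728, 180), -1))) = Mul(-93, Add(-351, Pow(2908, -1))) = Mul(-93, Add(-351, Rational(1, 2908))) = Mul(-93, Rational(-1020707, 2908)) = Rational(94925751, 2908)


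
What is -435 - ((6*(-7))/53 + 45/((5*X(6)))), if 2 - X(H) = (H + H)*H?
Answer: -1610433/3710 ≈ -434.08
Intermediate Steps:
X(H) = 2 - 2*H² (X(H) = 2 - (H + H)*H = 2 - 2*H*H = 2 - 2*H²)
-435 - ((6*(-7))/53 + 45/((5*X(6)))) = -435 - ((6*(-7))/53 + 45/((5*(2 - 2*6²)))) = -435 - (-42*1/53 + 45/((5*(2 - 2*36)))) = -435 - (-42/53 + 45/((5*(2 - 72)))) = -435 - (-42/53 + 45/((5*(-70)))) = -435 - (-42/53 + 45/(-350)) = -435 - (-42/53 + 45*(-1/350)) = -435 - (-42/53 - 9/70) = -435 - 1*(-3417/3710) = -435 + 3417/3710 = -1610433/3710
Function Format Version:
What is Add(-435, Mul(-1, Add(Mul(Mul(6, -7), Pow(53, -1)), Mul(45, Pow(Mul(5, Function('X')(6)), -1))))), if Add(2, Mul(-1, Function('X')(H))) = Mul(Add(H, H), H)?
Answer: Rational(-1610433, 3710) ≈ -434.08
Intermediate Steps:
Function('X')(H) = Add(2, Mul(-2, Pow(H, 2))) (Function('X')(H) = Add(2, Mul(-1, Mul(Add(H, H), H))) = Add(2, Mul(-1, Mul(Mul(2, H), H))) = Add(2, Mul(-1, Mul(2, Pow(H, 2)))) = Add(2, Mul(-2, Pow(H, 2))))
Add(-435, Mul(-1, Add(Mul(Mul(6, -7), Pow(53, -1)), Mul(45, Pow(Mul(5, Function('X')(6)), -1))))) = Add(-435, Mul(-1, Add(Mul(Mul(6, -7), Pow(53, -1)), Mul(45, Pow(Mul(5, Add(2, Mul(-2, Pow(6, 2)))), -1))))) = Add(-435, Mul(-1, Add(Mul(-42, Rational(1, 53)), Mul(45, Pow(Mul(5, Add(2, Mul(-2, 36))), -1))))) = Add(-435, Mul(-1, Add(Rational(-42, 53), Mul(45, Pow(Mul(5, Add(2, -72)), -1))))) = Add(-435, Mul(-1, Add(Rational(-42, 53), Mul(45, Pow(Mul(5, -70), -1))))) = Add(-435, Mul(-1, Add(Rational(-42, 53), Mul(45, Pow(-350, -1))))) = Add(-435, Mul(-1, Add(Rational(-42, 53), Mul(45, Rational(-1, 350))))) = Add(-435, Mul(-1, Add(Rational(-42, 53), Rational(-9, 70)))) = Add(-435, Mul(-1, Rational(-3417, 3710))) = Add(-435, Rational(3417, 3710)) = Rational(-1610433, 3710)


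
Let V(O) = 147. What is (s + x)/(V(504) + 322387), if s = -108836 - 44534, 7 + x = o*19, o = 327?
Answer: -73582/161267 ≈ -0.45627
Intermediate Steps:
x = 6206 (x = -7 + 327*19 = -7 + 6213 = 6206)
s = -153370
(s + x)/(V(504) + 322387) = (-153370 + 6206)/(147 + 322387) = -147164/322534 = -147164*1/322534 = -73582/161267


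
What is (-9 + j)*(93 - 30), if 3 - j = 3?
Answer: -567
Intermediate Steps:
j = 0 (j = 3 - 1*3 = 3 - 3 = 0)
(-9 + j)*(93 - 30) = (-9 + 0)*(93 - 30) = -9*63 = -567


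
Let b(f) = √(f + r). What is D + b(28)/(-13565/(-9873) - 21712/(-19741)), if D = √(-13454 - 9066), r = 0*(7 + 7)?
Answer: 389805786*√7/482149241 + 2*I*√5630 ≈ 2.139 + 150.07*I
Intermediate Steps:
r = 0 (r = 0*14 = 0)
b(f) = √f (b(f) = √(f + 0) = √f)
D = 2*I*√5630 (D = √(-22520) = 2*I*√5630 ≈ 150.07*I)
D + b(28)/(-13565/(-9873) - 21712/(-19741)) = 2*I*√5630 + √28/(-13565/(-9873) - 21712/(-19741)) = 2*I*√5630 + (2*√7)/(-13565*(-1/9873) - 21712*(-1/19741)) = 2*I*√5630 + (2*√7)/(13565/9873 + 21712/19741) = 2*I*√5630 + (2*√7)/(482149241/194902893) = 2*I*√5630 + (2*√7)*(194902893/482149241) = 2*I*√5630 + 389805786*√7/482149241 = 389805786*√7/482149241 + 2*I*√5630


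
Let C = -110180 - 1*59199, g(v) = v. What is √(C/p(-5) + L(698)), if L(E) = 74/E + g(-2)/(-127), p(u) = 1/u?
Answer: √1663749458399686/44323 ≈ 920.27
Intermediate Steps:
C = -169379 (C = -110180 - 59199 = -169379)
L(E) = 2/127 + 74/E (L(E) = 74/E - 2/(-127) = 74/E - 2*(-1/127) = 74/E + 2/127 = 2/127 + 74/E)
√(C/p(-5) + L(698)) = √(-169379/(1/(-5)) + (2/127 + 74/698)) = √(-169379/(-⅕) + (2/127 + 74*(1/698))) = √(-169379*(-5) + (2/127 + 37/349)) = √(846895 + 5397/44323) = √(37536932482/44323) = √1663749458399686/44323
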